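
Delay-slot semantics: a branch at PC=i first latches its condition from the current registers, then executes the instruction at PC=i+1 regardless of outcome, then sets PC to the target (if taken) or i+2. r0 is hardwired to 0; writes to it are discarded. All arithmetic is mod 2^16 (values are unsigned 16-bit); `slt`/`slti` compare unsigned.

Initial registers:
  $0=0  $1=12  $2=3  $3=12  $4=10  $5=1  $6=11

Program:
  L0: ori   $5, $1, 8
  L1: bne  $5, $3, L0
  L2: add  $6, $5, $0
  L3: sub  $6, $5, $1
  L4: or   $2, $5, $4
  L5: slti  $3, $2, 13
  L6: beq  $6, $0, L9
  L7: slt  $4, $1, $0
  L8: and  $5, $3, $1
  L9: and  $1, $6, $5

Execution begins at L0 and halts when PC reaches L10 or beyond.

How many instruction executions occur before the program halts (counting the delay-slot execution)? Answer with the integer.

9

[0] ori   $5, $1, 8  →  {$0:0, $1:12, $2:3, $3:12, $4:10, $5:12, $6:11}
[1] bne  $5, $3, L0  →  {$0:0, $1:12, $2:3, $3:12, $4:10, $5:12, $6:11}  ⟨branch fallthrough⟩
[2] add  $6, $5, $0  →  {$0:0, $1:12, $2:3, $3:12, $4:10, $5:12, $6:12}
[3] sub  $6, $5, $1  →  {$0:0, $1:12, $2:3, $3:12, $4:10, $5:12, $6:0}
[4] or   $2, $5, $4  →  {$0:0, $1:12, $2:14, $3:12, $4:10, $5:12, $6:0}
[5] slti  $3, $2, 13  →  {$0:0, $1:12, $2:14, $3:0, $4:10, $5:12, $6:0}
[6] beq  $6, $0, L9  →  {$0:0, $1:12, $2:14, $3:0, $4:10, $5:12, $6:0}  ⟨branch taken⟩
[7] slt  $4, $1, $0  →  {$0:0, $1:12, $2:14, $3:0, $4:0, $5:12, $6:0}
[9] and  $1, $6, $5  →  {$0:0, $1:0, $2:14, $3:0, $4:0, $5:12, $6:0}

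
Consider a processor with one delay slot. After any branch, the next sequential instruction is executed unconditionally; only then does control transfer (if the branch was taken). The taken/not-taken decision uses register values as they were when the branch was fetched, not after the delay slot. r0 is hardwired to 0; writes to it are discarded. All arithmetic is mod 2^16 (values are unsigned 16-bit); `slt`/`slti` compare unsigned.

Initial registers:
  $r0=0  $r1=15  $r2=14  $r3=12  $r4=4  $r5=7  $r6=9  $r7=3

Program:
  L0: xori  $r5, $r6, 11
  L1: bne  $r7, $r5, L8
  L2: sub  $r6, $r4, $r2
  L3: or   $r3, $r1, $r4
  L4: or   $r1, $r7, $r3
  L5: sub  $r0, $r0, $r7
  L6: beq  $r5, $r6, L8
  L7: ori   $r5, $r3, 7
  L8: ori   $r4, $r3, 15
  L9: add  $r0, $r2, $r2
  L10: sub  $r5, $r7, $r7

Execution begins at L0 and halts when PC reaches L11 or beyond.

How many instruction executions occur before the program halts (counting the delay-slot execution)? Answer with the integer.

6

[0] xori  $r5, $r6, 11  →  {$r0:0, $r1:15, $r2:14, $r3:12, $r4:4, $r5:2, $r6:9, $r7:3}
[1] bne  $r7, $r5, L8  →  {$r0:0, $r1:15, $r2:14, $r3:12, $r4:4, $r5:2, $r6:9, $r7:3}  ⟨branch taken⟩
[2] sub  $r6, $r4, $r2  →  {$r0:0, $r1:15, $r2:14, $r3:12, $r4:4, $r5:2, $r6:65526, $r7:3}
[8] ori   $r4, $r3, 15  →  {$r0:0, $r1:15, $r2:14, $r3:12, $r4:15, $r5:2, $r6:65526, $r7:3}
[9] add  $r0, $r2, $r2  →  {$r0:0, $r1:15, $r2:14, $r3:12, $r4:15, $r5:2, $r6:65526, $r7:3}
[10] sub  $r5, $r7, $r7  →  {$r0:0, $r1:15, $r2:14, $r3:12, $r4:15, $r5:0, $r6:65526, $r7:3}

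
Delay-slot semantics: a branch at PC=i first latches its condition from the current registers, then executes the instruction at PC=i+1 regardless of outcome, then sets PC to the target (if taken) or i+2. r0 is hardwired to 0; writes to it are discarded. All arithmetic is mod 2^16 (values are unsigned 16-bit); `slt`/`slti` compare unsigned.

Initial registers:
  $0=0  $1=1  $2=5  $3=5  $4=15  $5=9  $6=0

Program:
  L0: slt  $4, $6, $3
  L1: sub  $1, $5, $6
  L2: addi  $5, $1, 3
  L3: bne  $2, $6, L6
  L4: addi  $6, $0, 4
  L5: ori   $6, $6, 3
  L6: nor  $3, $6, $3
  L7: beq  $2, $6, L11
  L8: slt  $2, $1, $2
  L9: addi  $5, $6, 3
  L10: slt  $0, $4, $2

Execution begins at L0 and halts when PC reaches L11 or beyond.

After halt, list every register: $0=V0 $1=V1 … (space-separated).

$0=0 $1=9 $2=0 $3=65530 $4=1 $5=7 $6=4

  step pc=0: slt  $4, $6, $3  regs=(0,1,5,5,1,9,0)
  step pc=1: sub  $1, $5, $6  regs=(0,9,5,5,1,9,0)
  step pc=2: addi  $5, $1, 3  regs=(0,9,5,5,1,12,0)
  step pc=3: bne  $2, $6, L6  cond=T  regs=(0,9,5,5,1,12,0)
  step pc=4: addi  $6, $0, 4  regs=(0,9,5,5,1,12,4)
  step pc=6: nor  $3, $6, $3  regs=(0,9,5,65530,1,12,4)
  step pc=7: beq  $2, $6, L11  cond=F  regs=(0,9,5,65530,1,12,4)
  step pc=8: slt  $2, $1, $2  regs=(0,9,0,65530,1,12,4)
  step pc=9: addi  $5, $6, 3  regs=(0,9,0,65530,1,7,4)
  step pc=10: slt  $0, $4, $2  regs=(0,9,0,65530,1,7,4)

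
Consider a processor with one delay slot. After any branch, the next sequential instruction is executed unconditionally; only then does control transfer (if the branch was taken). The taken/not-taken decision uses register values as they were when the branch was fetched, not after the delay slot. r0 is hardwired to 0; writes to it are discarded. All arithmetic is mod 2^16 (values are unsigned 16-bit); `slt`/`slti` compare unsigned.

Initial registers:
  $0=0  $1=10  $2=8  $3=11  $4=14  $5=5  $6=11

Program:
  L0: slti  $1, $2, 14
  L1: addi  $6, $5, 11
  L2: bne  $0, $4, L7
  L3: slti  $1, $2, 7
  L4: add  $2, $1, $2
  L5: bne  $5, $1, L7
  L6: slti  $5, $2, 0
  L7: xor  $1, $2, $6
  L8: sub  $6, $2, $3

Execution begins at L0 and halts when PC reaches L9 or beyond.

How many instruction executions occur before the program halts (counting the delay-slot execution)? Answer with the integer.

6

#0 slti  $1, $2, 14 ; 0/1/8/11/14/5/11
#1 addi  $6, $5, 11 ; 0/1/8/11/14/5/16
#2 bne  $0, $4, L7 ; 0/1/8/11/14/5/16 ; →target
#3 slti  $1, $2, 7 ; 0/0/8/11/14/5/16
#7 xor  $1, $2, $6 ; 0/24/8/11/14/5/16
#8 sub  $6, $2, $3 ; 0/24/8/11/14/5/65533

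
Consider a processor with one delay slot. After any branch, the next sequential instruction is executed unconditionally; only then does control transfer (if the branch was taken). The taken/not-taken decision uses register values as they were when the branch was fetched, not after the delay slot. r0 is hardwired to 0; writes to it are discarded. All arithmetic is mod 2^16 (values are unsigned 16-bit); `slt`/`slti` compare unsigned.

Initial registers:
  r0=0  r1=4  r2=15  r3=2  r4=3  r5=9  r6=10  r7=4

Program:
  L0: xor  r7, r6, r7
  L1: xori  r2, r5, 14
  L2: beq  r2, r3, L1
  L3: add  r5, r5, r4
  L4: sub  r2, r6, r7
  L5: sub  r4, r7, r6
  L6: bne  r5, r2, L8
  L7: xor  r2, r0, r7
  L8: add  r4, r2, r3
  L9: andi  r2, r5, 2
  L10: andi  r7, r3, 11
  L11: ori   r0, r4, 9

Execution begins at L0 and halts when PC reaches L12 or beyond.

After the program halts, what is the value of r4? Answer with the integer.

16

[0] xor  r7, r6, r7  →  {r0:0, r1:4, r2:15, r3:2, r4:3, r5:9, r6:10, r7:14}
[1] xori  r2, r5, 14  →  {r0:0, r1:4, r2:7, r3:2, r4:3, r5:9, r6:10, r7:14}
[2] beq  r2, r3, L1  →  {r0:0, r1:4, r2:7, r3:2, r4:3, r5:9, r6:10, r7:14}  ⟨branch fallthrough⟩
[3] add  r5, r5, r4  →  {r0:0, r1:4, r2:7, r3:2, r4:3, r5:12, r6:10, r7:14}
[4] sub  r2, r6, r7  →  {r0:0, r1:4, r2:65532, r3:2, r4:3, r5:12, r6:10, r7:14}
[5] sub  r4, r7, r6  →  {r0:0, r1:4, r2:65532, r3:2, r4:4, r5:12, r6:10, r7:14}
[6] bne  r5, r2, L8  →  {r0:0, r1:4, r2:65532, r3:2, r4:4, r5:12, r6:10, r7:14}  ⟨branch taken⟩
[7] xor  r2, r0, r7  →  {r0:0, r1:4, r2:14, r3:2, r4:4, r5:12, r6:10, r7:14}
[8] add  r4, r2, r3  →  {r0:0, r1:4, r2:14, r3:2, r4:16, r5:12, r6:10, r7:14}
[9] andi  r2, r5, 2  →  {r0:0, r1:4, r2:0, r3:2, r4:16, r5:12, r6:10, r7:14}
[10] andi  r7, r3, 11  →  {r0:0, r1:4, r2:0, r3:2, r4:16, r5:12, r6:10, r7:2}
[11] ori   r0, r4, 9  →  {r0:0, r1:4, r2:0, r3:2, r4:16, r5:12, r6:10, r7:2}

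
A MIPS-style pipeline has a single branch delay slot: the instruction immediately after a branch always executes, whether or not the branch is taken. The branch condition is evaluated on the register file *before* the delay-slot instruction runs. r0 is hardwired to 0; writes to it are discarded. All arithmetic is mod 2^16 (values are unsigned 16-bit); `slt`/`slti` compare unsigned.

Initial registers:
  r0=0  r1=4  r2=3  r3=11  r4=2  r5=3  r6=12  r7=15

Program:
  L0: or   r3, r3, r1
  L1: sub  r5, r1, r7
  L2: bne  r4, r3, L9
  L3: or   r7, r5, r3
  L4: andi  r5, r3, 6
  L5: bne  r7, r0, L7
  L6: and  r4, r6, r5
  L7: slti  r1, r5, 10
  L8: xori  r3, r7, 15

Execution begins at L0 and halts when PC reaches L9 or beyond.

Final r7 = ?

  step pc=0: or   r3, r3, r1  regs=(0,4,3,15,2,3,12,15)
  step pc=1: sub  r5, r1, r7  regs=(0,4,3,15,2,65525,12,15)
  step pc=2: bne  r4, r3, L9  cond=T  regs=(0,4,3,15,2,65525,12,15)
  step pc=3: or   r7, r5, r3  regs=(0,4,3,15,2,65525,12,65535)

65535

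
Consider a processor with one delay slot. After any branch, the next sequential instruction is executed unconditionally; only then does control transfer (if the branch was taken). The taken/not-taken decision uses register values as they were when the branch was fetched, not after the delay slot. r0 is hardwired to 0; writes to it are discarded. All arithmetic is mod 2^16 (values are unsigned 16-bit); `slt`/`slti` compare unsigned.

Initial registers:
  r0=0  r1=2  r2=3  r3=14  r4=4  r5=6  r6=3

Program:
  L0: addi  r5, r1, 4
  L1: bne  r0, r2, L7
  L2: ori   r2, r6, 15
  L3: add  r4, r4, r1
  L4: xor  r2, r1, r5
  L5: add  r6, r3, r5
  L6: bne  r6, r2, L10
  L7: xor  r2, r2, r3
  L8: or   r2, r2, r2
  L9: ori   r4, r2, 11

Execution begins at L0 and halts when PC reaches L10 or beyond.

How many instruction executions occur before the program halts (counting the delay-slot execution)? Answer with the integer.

6

#0 addi  r5, r1, 4 ; 0/2/3/14/4/6/3
#1 bne  r0, r2, L7 ; 0/2/3/14/4/6/3 ; →target
#2 ori   r2, r6, 15 ; 0/2/15/14/4/6/3
#7 xor  r2, r2, r3 ; 0/2/1/14/4/6/3
#8 or   r2, r2, r2 ; 0/2/1/14/4/6/3
#9 ori   r4, r2, 11 ; 0/2/1/14/11/6/3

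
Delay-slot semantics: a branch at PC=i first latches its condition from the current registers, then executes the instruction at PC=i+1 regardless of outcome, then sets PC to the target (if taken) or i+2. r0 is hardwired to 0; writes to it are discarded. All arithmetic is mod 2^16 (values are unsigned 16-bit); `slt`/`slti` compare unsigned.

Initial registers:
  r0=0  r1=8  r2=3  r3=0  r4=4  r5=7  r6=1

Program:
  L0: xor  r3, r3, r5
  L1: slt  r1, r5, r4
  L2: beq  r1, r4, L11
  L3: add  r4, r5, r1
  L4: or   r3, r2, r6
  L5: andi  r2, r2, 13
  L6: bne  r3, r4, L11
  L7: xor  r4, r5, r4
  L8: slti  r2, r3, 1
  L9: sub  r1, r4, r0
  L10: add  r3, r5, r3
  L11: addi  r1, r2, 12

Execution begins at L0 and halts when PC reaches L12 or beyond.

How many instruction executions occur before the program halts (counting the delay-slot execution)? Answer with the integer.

9

  step pc=0: xor  r3, r3, r5  regs=(0,8,3,7,4,7,1)
  step pc=1: slt  r1, r5, r4  regs=(0,0,3,7,4,7,1)
  step pc=2: beq  r1, r4, L11  cond=F  regs=(0,0,3,7,4,7,1)
  step pc=3: add  r4, r5, r1  regs=(0,0,3,7,7,7,1)
  step pc=4: or   r3, r2, r6  regs=(0,0,3,3,7,7,1)
  step pc=5: andi  r2, r2, 13  regs=(0,0,1,3,7,7,1)
  step pc=6: bne  r3, r4, L11  cond=T  regs=(0,0,1,3,7,7,1)
  step pc=7: xor  r4, r5, r4  regs=(0,0,1,3,0,7,1)
  step pc=11: addi  r1, r2, 12  regs=(0,13,1,3,0,7,1)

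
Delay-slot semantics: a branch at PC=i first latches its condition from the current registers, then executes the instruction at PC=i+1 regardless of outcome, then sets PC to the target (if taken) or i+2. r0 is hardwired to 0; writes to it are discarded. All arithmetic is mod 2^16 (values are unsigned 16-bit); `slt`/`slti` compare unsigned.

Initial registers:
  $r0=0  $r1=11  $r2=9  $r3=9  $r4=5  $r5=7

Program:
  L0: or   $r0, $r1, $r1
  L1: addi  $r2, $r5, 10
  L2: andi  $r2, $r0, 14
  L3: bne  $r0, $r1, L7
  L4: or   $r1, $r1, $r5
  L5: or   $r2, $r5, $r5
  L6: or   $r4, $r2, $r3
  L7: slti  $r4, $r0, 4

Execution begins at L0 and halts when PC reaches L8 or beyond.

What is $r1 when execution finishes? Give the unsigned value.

15

#0 or   $r0, $r1, $r1 ; 0/11/9/9/5/7
#1 addi  $r2, $r5, 10 ; 0/11/17/9/5/7
#2 andi  $r2, $r0, 14 ; 0/11/0/9/5/7
#3 bne  $r0, $r1, L7 ; 0/11/0/9/5/7 ; →target
#4 or   $r1, $r1, $r5 ; 0/15/0/9/5/7
#7 slti  $r4, $r0, 4 ; 0/15/0/9/1/7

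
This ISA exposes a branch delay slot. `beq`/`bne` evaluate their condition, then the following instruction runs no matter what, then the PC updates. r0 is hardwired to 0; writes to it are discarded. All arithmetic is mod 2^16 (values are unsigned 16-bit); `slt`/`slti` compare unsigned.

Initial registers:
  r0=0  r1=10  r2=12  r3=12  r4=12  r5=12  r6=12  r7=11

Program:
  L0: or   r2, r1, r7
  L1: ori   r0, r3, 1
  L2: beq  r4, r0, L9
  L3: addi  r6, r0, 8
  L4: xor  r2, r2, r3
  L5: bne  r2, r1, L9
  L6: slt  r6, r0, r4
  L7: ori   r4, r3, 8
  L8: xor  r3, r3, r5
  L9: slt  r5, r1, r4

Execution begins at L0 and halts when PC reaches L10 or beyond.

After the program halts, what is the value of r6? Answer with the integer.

  step pc=0: or   r2, r1, r7  regs=(0,10,11,12,12,12,12,11)
  step pc=1: ori   r0, r3, 1  regs=(0,10,11,12,12,12,12,11)
  step pc=2: beq  r4, r0, L9  cond=F  regs=(0,10,11,12,12,12,12,11)
  step pc=3: addi  r6, r0, 8  regs=(0,10,11,12,12,12,8,11)
  step pc=4: xor  r2, r2, r3  regs=(0,10,7,12,12,12,8,11)
  step pc=5: bne  r2, r1, L9  cond=T  regs=(0,10,7,12,12,12,8,11)
  step pc=6: slt  r6, r0, r4  regs=(0,10,7,12,12,12,1,11)
  step pc=9: slt  r5, r1, r4  regs=(0,10,7,12,12,1,1,11)

1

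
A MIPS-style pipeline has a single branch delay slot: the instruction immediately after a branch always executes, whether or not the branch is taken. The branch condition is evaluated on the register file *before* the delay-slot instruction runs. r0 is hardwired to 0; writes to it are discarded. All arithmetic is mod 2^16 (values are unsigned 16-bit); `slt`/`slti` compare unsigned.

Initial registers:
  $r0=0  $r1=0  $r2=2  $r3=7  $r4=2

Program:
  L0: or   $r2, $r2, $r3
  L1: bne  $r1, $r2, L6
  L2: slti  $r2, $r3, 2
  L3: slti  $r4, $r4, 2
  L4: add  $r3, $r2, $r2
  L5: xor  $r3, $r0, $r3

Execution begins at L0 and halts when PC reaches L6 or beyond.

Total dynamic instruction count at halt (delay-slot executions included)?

PC=0  or   $r2, $r2, $r3     | $r0=0 $r1=0 $r2=7 $r3=7 $r4=2
PC=1  bne  $r1, $r2, L6      | $r0=0 $r1=0 $r2=7 $r3=7 $r4=2  [TAKEN]
PC=2  slti  $r2, $r3, 2      | $r0=0 $r1=0 $r2=0 $r3=7 $r4=2

3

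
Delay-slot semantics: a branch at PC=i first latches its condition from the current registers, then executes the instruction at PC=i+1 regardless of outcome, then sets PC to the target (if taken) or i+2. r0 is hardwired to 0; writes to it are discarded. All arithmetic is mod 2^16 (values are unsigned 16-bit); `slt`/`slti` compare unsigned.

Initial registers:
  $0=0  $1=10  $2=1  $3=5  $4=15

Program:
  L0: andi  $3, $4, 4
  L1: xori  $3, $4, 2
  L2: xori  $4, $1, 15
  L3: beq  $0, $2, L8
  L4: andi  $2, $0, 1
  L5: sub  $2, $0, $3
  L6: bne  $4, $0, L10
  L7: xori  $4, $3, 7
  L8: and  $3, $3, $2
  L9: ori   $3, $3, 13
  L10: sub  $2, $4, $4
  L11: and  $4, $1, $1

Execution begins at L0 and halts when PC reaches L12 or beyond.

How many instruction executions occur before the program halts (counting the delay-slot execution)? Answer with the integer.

10

  step pc=0: andi  $3, $4, 4  regs=(0,10,1,4,15)
  step pc=1: xori  $3, $4, 2  regs=(0,10,1,13,15)
  step pc=2: xori  $4, $1, 15  regs=(0,10,1,13,5)
  step pc=3: beq  $0, $2, L8  cond=F  regs=(0,10,1,13,5)
  step pc=4: andi  $2, $0, 1  regs=(0,10,0,13,5)
  step pc=5: sub  $2, $0, $3  regs=(0,10,65523,13,5)
  step pc=6: bne  $4, $0, L10  cond=T  regs=(0,10,65523,13,5)
  step pc=7: xori  $4, $3, 7  regs=(0,10,65523,13,10)
  step pc=10: sub  $2, $4, $4  regs=(0,10,0,13,10)
  step pc=11: and  $4, $1, $1  regs=(0,10,0,13,10)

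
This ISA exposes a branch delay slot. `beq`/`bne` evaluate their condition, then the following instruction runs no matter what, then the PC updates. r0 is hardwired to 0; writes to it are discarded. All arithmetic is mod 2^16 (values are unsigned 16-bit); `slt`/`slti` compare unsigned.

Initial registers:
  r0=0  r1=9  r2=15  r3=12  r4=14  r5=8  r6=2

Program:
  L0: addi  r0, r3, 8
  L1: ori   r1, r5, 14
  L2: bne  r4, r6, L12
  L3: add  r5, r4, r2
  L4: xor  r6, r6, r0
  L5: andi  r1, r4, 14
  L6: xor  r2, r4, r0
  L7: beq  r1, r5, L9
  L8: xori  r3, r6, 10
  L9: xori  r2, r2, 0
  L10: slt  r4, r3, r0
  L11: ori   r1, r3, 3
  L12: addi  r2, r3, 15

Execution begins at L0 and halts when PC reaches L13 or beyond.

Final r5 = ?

29

PC=0  addi  r0, r3, 8        | r0=0 r1=9 r2=15 r3=12 r4=14 r5=8 r6=2
PC=1  ori   r1, r5, 14       | r0=0 r1=14 r2=15 r3=12 r4=14 r5=8 r6=2
PC=2  bne  r4, r6, L12       | r0=0 r1=14 r2=15 r3=12 r4=14 r5=8 r6=2  [TAKEN]
PC=3  add  r5, r4, r2        | r0=0 r1=14 r2=15 r3=12 r4=14 r5=29 r6=2
PC=12 addi  r2, r3, 15       | r0=0 r1=14 r2=27 r3=12 r4=14 r5=29 r6=2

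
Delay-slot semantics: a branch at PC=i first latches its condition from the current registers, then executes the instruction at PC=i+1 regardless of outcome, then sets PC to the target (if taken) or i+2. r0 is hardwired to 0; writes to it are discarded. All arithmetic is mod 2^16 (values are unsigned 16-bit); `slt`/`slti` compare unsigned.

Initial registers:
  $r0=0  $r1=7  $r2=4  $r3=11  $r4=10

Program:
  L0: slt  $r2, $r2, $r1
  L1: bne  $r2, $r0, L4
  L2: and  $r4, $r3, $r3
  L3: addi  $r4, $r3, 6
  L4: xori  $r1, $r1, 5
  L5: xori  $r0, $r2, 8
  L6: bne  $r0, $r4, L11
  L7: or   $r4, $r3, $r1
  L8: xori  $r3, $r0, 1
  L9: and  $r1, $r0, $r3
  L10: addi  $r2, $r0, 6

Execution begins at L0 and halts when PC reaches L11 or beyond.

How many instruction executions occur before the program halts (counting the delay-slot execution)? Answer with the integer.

7

PC=0  slt  $r2, $r2, $r1     | $r0=0 $r1=7 $r2=1 $r3=11 $r4=10
PC=1  bne  $r2, $r0, L4      | $r0=0 $r1=7 $r2=1 $r3=11 $r4=10  [TAKEN]
PC=2  and  $r4, $r3, $r3     | $r0=0 $r1=7 $r2=1 $r3=11 $r4=11
PC=4  xori  $r1, $r1, 5      | $r0=0 $r1=2 $r2=1 $r3=11 $r4=11
PC=5  xori  $r0, $r2, 8      | $r0=0 $r1=2 $r2=1 $r3=11 $r4=11
PC=6  bne  $r0, $r4, L11     | $r0=0 $r1=2 $r2=1 $r3=11 $r4=11  [TAKEN]
PC=7  or   $r4, $r3, $r1     | $r0=0 $r1=2 $r2=1 $r3=11 $r4=11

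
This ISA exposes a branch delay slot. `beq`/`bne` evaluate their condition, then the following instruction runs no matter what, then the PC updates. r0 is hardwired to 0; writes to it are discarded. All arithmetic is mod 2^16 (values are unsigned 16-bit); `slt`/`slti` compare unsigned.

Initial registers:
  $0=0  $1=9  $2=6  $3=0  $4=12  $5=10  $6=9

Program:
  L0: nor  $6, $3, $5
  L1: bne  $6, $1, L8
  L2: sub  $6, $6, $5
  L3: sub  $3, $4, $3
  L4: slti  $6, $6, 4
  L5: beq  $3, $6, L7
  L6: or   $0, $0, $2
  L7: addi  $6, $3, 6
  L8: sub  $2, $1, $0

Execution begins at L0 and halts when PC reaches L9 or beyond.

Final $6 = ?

PC=0  nor  $6, $3, $5        | $0=0 $1=9 $2=6 $3=0 $4=12 $5=10 $6=65525
PC=1  bne  $6, $1, L8        | $0=0 $1=9 $2=6 $3=0 $4=12 $5=10 $6=65525  [TAKEN]
PC=2  sub  $6, $6, $5        | $0=0 $1=9 $2=6 $3=0 $4=12 $5=10 $6=65515
PC=8  sub  $2, $1, $0        | $0=0 $1=9 $2=9 $3=0 $4=12 $5=10 $6=65515

65515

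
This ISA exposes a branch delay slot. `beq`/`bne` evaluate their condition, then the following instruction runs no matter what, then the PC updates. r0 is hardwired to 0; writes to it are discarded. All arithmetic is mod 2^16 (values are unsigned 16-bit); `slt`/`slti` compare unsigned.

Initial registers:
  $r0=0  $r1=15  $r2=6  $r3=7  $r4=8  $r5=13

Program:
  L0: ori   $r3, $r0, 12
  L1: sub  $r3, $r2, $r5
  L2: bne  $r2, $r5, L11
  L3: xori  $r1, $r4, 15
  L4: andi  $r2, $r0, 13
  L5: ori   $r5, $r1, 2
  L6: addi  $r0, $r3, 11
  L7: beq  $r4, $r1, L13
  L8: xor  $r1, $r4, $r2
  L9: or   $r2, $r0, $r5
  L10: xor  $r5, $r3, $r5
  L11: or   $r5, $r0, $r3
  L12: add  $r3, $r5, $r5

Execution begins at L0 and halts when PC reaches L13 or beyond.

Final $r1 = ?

7

PC=0  ori   $r3, $r0, 12     | $r0=0 $r1=15 $r2=6 $r3=12 $r4=8 $r5=13
PC=1  sub  $r3, $r2, $r5     | $r0=0 $r1=15 $r2=6 $r3=65529 $r4=8 $r5=13
PC=2  bne  $r2, $r5, L11     | $r0=0 $r1=15 $r2=6 $r3=65529 $r4=8 $r5=13  [TAKEN]
PC=3  xori  $r1, $r4, 15     | $r0=0 $r1=7 $r2=6 $r3=65529 $r4=8 $r5=13
PC=11 or   $r5, $r0, $r3     | $r0=0 $r1=7 $r2=6 $r3=65529 $r4=8 $r5=65529
PC=12 add  $r3, $r5, $r5     | $r0=0 $r1=7 $r2=6 $r3=65522 $r4=8 $r5=65529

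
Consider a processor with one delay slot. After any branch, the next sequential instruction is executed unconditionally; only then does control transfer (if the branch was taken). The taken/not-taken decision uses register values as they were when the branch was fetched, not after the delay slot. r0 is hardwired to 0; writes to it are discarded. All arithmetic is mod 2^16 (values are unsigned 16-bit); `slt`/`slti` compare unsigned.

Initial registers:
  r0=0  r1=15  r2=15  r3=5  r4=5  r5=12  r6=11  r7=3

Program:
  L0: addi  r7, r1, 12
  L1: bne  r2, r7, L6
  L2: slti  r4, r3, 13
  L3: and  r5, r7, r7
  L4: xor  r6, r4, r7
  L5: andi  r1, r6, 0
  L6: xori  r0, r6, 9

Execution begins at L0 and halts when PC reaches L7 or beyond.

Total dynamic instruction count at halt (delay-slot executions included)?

  step pc=0: addi  r7, r1, 12  regs=(0,15,15,5,5,12,11,27)
  step pc=1: bne  r2, r7, L6  cond=T  regs=(0,15,15,5,5,12,11,27)
  step pc=2: slti  r4, r3, 13  regs=(0,15,15,5,1,12,11,27)
  step pc=6: xori  r0, r6, 9  regs=(0,15,15,5,1,12,11,27)

4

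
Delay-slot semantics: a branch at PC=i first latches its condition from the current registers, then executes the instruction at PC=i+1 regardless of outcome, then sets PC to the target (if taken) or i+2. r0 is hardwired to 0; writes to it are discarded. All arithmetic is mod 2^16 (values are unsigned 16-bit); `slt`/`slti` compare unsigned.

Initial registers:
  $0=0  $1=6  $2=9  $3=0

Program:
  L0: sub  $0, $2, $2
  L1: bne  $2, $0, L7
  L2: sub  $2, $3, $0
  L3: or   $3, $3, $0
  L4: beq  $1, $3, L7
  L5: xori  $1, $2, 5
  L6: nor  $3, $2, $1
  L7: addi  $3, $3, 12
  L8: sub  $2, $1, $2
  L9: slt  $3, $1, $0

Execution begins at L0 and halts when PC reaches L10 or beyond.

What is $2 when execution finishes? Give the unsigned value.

6

  step pc=0: sub  $0, $2, $2  regs=(0,6,9,0)
  step pc=1: bne  $2, $0, L7  cond=T  regs=(0,6,9,0)
  step pc=2: sub  $2, $3, $0  regs=(0,6,0,0)
  step pc=7: addi  $3, $3, 12  regs=(0,6,0,12)
  step pc=8: sub  $2, $1, $2  regs=(0,6,6,12)
  step pc=9: slt  $3, $1, $0  regs=(0,6,6,0)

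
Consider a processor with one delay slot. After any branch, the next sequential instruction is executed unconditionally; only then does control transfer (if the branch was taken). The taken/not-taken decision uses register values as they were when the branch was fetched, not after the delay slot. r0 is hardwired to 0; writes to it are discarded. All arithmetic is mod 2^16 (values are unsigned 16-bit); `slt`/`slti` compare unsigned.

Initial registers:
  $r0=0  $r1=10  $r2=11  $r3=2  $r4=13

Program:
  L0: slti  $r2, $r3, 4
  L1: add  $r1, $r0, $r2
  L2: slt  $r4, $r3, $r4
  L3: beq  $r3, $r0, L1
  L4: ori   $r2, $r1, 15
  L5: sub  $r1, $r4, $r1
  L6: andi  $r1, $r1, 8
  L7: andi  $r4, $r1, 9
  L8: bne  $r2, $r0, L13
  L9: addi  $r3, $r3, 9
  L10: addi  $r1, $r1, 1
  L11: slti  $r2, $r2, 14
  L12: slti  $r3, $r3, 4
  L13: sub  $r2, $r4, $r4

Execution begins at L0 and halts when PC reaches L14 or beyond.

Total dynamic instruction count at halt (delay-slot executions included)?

11

PC=0  slti  $r2, $r3, 4      | $r0=0 $r1=10 $r2=1 $r3=2 $r4=13
PC=1  add  $r1, $r0, $r2     | $r0=0 $r1=1 $r2=1 $r3=2 $r4=13
PC=2  slt  $r4, $r3, $r4     | $r0=0 $r1=1 $r2=1 $r3=2 $r4=1
PC=3  beq  $r3, $r0, L1      | $r0=0 $r1=1 $r2=1 $r3=2 $r4=1  [not taken]
PC=4  ori   $r2, $r1, 15     | $r0=0 $r1=1 $r2=15 $r3=2 $r4=1
PC=5  sub  $r1, $r4, $r1     | $r0=0 $r1=0 $r2=15 $r3=2 $r4=1
PC=6  andi  $r1, $r1, 8      | $r0=0 $r1=0 $r2=15 $r3=2 $r4=1
PC=7  andi  $r4, $r1, 9      | $r0=0 $r1=0 $r2=15 $r3=2 $r4=0
PC=8  bne  $r2, $r0, L13     | $r0=0 $r1=0 $r2=15 $r3=2 $r4=0  [TAKEN]
PC=9  addi  $r3, $r3, 9      | $r0=0 $r1=0 $r2=15 $r3=11 $r4=0
PC=13 sub  $r2, $r4, $r4     | $r0=0 $r1=0 $r2=0 $r3=11 $r4=0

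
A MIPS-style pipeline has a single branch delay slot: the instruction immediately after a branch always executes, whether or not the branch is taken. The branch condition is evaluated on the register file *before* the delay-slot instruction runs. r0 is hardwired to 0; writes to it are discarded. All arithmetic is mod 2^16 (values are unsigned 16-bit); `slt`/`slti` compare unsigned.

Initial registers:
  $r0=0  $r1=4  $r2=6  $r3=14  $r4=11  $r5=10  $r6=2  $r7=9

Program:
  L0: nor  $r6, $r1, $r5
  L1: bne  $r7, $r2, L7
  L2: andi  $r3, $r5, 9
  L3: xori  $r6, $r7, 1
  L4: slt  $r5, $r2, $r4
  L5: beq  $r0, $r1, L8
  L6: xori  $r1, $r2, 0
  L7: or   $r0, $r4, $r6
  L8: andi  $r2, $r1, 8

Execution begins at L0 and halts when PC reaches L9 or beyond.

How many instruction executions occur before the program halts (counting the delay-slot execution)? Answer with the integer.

5

  step pc=0: nor  $r6, $r1, $r5  regs=(0,4,6,14,11,10,65521,9)
  step pc=1: bne  $r7, $r2, L7  cond=T  regs=(0,4,6,14,11,10,65521,9)
  step pc=2: andi  $r3, $r5, 9  regs=(0,4,6,8,11,10,65521,9)
  step pc=7: or   $r0, $r4, $r6  regs=(0,4,6,8,11,10,65521,9)
  step pc=8: andi  $r2, $r1, 8  regs=(0,4,0,8,11,10,65521,9)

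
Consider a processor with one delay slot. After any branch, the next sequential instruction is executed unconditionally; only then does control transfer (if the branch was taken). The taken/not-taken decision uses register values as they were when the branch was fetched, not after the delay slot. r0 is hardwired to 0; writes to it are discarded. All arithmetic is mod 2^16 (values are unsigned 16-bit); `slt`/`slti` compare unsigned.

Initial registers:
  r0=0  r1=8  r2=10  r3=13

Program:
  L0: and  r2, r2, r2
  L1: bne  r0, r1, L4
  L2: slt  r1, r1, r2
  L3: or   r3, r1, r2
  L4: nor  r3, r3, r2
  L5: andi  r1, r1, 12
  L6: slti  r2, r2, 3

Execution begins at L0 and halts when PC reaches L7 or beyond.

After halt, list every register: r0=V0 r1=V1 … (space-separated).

r0=0 r1=0 r2=0 r3=65520

#0 and  r2, r2, r2 ; 0/8/10/13
#1 bne  r0, r1, L4 ; 0/8/10/13 ; →target
#2 slt  r1, r1, r2 ; 0/1/10/13
#4 nor  r3, r3, r2 ; 0/1/10/65520
#5 andi  r1, r1, 12 ; 0/0/10/65520
#6 slti  r2, r2, 3 ; 0/0/0/65520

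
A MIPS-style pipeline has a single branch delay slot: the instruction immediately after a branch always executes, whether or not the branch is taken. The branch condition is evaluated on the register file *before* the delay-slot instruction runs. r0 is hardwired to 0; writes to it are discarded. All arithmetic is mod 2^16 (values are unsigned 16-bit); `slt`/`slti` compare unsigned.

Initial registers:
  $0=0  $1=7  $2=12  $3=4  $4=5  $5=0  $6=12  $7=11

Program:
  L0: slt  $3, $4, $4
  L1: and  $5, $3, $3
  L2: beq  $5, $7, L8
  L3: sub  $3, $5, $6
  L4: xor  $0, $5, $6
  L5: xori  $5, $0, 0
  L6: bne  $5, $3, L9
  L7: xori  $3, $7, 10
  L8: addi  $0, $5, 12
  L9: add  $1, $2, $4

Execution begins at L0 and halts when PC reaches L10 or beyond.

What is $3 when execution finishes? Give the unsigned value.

  step pc=0: slt  $3, $4, $4  regs=(0,7,12,0,5,0,12,11)
  step pc=1: and  $5, $3, $3  regs=(0,7,12,0,5,0,12,11)
  step pc=2: beq  $5, $7, L8  cond=F  regs=(0,7,12,0,5,0,12,11)
  step pc=3: sub  $3, $5, $6  regs=(0,7,12,65524,5,0,12,11)
  step pc=4: xor  $0, $5, $6  regs=(0,7,12,65524,5,0,12,11)
  step pc=5: xori  $5, $0, 0  regs=(0,7,12,65524,5,0,12,11)
  step pc=6: bne  $5, $3, L9  cond=T  regs=(0,7,12,65524,5,0,12,11)
  step pc=7: xori  $3, $7, 10  regs=(0,7,12,1,5,0,12,11)
  step pc=9: add  $1, $2, $4  regs=(0,17,12,1,5,0,12,11)

1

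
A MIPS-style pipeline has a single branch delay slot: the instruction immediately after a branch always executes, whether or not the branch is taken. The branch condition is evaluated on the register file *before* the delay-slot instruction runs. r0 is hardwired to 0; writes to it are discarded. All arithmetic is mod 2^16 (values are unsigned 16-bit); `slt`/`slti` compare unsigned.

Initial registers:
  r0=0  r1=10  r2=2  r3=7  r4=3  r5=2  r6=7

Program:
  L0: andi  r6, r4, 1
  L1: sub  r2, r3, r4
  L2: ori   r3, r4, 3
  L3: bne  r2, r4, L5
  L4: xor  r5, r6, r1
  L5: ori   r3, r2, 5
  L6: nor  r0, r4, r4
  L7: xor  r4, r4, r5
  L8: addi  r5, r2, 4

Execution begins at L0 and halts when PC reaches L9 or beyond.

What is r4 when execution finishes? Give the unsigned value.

8

PC=0  andi  r6, r4, 1        | r0=0 r1=10 r2=2 r3=7 r4=3 r5=2 r6=1
PC=1  sub  r2, r3, r4        | r0=0 r1=10 r2=4 r3=7 r4=3 r5=2 r6=1
PC=2  ori   r3, r4, 3        | r0=0 r1=10 r2=4 r3=3 r4=3 r5=2 r6=1
PC=3  bne  r2, r4, L5        | r0=0 r1=10 r2=4 r3=3 r4=3 r5=2 r6=1  [TAKEN]
PC=4  xor  r5, r6, r1        | r0=0 r1=10 r2=4 r3=3 r4=3 r5=11 r6=1
PC=5  ori   r3, r2, 5        | r0=0 r1=10 r2=4 r3=5 r4=3 r5=11 r6=1
PC=6  nor  r0, r4, r4        | r0=0 r1=10 r2=4 r3=5 r4=3 r5=11 r6=1
PC=7  xor  r4, r4, r5        | r0=0 r1=10 r2=4 r3=5 r4=8 r5=11 r6=1
PC=8  addi  r5, r2, 4        | r0=0 r1=10 r2=4 r3=5 r4=8 r5=8 r6=1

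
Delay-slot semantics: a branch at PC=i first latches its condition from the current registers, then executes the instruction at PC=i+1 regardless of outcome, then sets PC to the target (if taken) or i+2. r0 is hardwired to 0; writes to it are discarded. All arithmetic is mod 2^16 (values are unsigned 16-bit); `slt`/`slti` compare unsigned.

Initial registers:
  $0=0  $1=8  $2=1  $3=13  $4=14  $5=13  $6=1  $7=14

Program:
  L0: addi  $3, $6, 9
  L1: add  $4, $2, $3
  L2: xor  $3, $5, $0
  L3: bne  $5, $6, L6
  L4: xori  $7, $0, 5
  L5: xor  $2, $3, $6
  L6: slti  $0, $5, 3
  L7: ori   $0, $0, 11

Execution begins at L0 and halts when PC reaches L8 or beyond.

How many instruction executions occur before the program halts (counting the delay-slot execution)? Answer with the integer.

7

#0 addi  $3, $6, 9 ; 0/8/1/10/14/13/1/14
#1 add  $4, $2, $3 ; 0/8/1/10/11/13/1/14
#2 xor  $3, $5, $0 ; 0/8/1/13/11/13/1/14
#3 bne  $5, $6, L6 ; 0/8/1/13/11/13/1/14 ; →target
#4 xori  $7, $0, 5 ; 0/8/1/13/11/13/1/5
#6 slti  $0, $5, 3 ; 0/8/1/13/11/13/1/5
#7 ori   $0, $0, 11 ; 0/8/1/13/11/13/1/5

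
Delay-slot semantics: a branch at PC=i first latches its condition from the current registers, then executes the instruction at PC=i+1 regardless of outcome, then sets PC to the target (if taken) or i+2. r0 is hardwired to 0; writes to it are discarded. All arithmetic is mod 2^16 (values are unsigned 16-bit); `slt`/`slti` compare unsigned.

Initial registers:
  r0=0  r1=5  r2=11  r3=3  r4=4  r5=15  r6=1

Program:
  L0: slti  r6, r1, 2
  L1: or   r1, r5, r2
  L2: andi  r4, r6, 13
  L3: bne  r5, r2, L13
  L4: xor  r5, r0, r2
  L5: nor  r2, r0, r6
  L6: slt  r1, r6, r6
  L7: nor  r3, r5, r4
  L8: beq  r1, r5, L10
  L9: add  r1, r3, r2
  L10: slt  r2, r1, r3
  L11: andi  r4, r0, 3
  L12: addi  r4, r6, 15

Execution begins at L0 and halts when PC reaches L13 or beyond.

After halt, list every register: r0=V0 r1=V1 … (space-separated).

r0=0 r1=15 r2=11 r3=3 r4=0 r5=11 r6=0

[0] slti  r6, r1, 2  →  {r0:0, r1:5, r2:11, r3:3, r4:4, r5:15, r6:0}
[1] or   r1, r5, r2  →  {r0:0, r1:15, r2:11, r3:3, r4:4, r5:15, r6:0}
[2] andi  r4, r6, 13  →  {r0:0, r1:15, r2:11, r3:3, r4:0, r5:15, r6:0}
[3] bne  r5, r2, L13  →  {r0:0, r1:15, r2:11, r3:3, r4:0, r5:15, r6:0}  ⟨branch taken⟩
[4] xor  r5, r0, r2  →  {r0:0, r1:15, r2:11, r3:3, r4:0, r5:11, r6:0}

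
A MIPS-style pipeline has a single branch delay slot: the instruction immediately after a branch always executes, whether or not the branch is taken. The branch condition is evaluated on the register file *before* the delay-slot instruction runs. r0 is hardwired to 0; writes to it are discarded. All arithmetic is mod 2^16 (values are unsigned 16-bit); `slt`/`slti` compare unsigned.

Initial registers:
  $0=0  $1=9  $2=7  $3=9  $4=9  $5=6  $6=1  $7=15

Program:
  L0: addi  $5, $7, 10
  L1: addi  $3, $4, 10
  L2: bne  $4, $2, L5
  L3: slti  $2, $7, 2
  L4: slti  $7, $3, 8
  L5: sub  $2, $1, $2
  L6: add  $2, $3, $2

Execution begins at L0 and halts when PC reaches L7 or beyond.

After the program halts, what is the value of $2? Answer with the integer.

[0] addi  $5, $7, 10  →  {$0:0, $1:9, $2:7, $3:9, $4:9, $5:25, $6:1, $7:15}
[1] addi  $3, $4, 10  →  {$0:0, $1:9, $2:7, $3:19, $4:9, $5:25, $6:1, $7:15}
[2] bne  $4, $2, L5  →  {$0:0, $1:9, $2:7, $3:19, $4:9, $5:25, $6:1, $7:15}  ⟨branch taken⟩
[3] slti  $2, $7, 2  →  {$0:0, $1:9, $2:0, $3:19, $4:9, $5:25, $6:1, $7:15}
[5] sub  $2, $1, $2  →  {$0:0, $1:9, $2:9, $3:19, $4:9, $5:25, $6:1, $7:15}
[6] add  $2, $3, $2  →  {$0:0, $1:9, $2:28, $3:19, $4:9, $5:25, $6:1, $7:15}

28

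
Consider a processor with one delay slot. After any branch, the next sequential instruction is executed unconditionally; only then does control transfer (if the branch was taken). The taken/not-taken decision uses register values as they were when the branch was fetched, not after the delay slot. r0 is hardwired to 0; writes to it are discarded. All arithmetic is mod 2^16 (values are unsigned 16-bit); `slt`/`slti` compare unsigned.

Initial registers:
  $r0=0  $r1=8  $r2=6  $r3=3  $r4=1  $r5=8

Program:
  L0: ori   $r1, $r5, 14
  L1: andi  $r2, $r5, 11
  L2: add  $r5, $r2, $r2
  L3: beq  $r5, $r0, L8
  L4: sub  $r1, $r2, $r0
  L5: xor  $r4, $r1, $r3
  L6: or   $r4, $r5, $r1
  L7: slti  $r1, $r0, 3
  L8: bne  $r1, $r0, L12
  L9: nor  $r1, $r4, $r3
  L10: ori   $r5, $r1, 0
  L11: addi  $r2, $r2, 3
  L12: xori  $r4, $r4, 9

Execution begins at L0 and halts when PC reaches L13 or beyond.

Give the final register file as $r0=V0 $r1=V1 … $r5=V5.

$r0=0 $r1=65508 $r2=8 $r3=3 $r4=17 $r5=16

[0] ori   $r1, $r5, 14  →  {$r0:0, $r1:14, $r2:6, $r3:3, $r4:1, $r5:8}
[1] andi  $r2, $r5, 11  →  {$r0:0, $r1:14, $r2:8, $r3:3, $r4:1, $r5:8}
[2] add  $r5, $r2, $r2  →  {$r0:0, $r1:14, $r2:8, $r3:3, $r4:1, $r5:16}
[3] beq  $r5, $r0, L8  →  {$r0:0, $r1:14, $r2:8, $r3:3, $r4:1, $r5:16}  ⟨branch fallthrough⟩
[4] sub  $r1, $r2, $r0  →  {$r0:0, $r1:8, $r2:8, $r3:3, $r4:1, $r5:16}
[5] xor  $r4, $r1, $r3  →  {$r0:0, $r1:8, $r2:8, $r3:3, $r4:11, $r5:16}
[6] or   $r4, $r5, $r1  →  {$r0:0, $r1:8, $r2:8, $r3:3, $r4:24, $r5:16}
[7] slti  $r1, $r0, 3  →  {$r0:0, $r1:1, $r2:8, $r3:3, $r4:24, $r5:16}
[8] bne  $r1, $r0, L12  →  {$r0:0, $r1:1, $r2:8, $r3:3, $r4:24, $r5:16}  ⟨branch taken⟩
[9] nor  $r1, $r4, $r3  →  {$r0:0, $r1:65508, $r2:8, $r3:3, $r4:24, $r5:16}
[12] xori  $r4, $r4, 9  →  {$r0:0, $r1:65508, $r2:8, $r3:3, $r4:17, $r5:16}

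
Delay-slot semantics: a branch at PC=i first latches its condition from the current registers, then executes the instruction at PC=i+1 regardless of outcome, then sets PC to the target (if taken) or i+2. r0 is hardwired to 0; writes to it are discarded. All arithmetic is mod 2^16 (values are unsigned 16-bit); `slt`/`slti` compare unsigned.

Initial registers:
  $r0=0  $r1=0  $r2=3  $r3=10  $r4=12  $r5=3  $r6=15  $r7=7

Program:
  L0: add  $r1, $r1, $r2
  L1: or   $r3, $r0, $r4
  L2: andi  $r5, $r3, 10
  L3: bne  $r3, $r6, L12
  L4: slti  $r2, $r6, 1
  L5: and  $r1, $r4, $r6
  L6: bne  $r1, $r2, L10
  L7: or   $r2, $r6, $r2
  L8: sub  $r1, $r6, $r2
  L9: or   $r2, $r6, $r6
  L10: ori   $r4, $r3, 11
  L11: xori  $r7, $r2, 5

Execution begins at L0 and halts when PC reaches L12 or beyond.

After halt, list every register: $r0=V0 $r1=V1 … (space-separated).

$r0=0 $r1=3 $r2=0 $r3=12 $r4=12 $r5=8 $r6=15 $r7=7

  step pc=0: add  $r1, $r1, $r2  regs=(0,3,3,10,12,3,15,7)
  step pc=1: or   $r3, $r0, $r4  regs=(0,3,3,12,12,3,15,7)
  step pc=2: andi  $r5, $r3, 10  regs=(0,3,3,12,12,8,15,7)
  step pc=3: bne  $r3, $r6, L12  cond=T  regs=(0,3,3,12,12,8,15,7)
  step pc=4: slti  $r2, $r6, 1  regs=(0,3,0,12,12,8,15,7)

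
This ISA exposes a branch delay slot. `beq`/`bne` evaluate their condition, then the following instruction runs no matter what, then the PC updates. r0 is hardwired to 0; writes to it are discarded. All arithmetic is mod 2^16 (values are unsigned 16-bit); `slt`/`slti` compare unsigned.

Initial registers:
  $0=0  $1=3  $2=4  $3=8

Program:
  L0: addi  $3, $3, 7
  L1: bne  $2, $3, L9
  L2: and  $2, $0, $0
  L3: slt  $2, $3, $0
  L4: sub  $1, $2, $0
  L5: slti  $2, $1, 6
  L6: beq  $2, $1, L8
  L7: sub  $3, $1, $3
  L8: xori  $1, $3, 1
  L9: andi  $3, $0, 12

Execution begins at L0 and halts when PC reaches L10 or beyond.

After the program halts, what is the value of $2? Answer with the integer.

0

  step pc=0: addi  $3, $3, 7  regs=(0,3,4,15)
  step pc=1: bne  $2, $3, L9  cond=T  regs=(0,3,4,15)
  step pc=2: and  $2, $0, $0  regs=(0,3,0,15)
  step pc=9: andi  $3, $0, 12  regs=(0,3,0,0)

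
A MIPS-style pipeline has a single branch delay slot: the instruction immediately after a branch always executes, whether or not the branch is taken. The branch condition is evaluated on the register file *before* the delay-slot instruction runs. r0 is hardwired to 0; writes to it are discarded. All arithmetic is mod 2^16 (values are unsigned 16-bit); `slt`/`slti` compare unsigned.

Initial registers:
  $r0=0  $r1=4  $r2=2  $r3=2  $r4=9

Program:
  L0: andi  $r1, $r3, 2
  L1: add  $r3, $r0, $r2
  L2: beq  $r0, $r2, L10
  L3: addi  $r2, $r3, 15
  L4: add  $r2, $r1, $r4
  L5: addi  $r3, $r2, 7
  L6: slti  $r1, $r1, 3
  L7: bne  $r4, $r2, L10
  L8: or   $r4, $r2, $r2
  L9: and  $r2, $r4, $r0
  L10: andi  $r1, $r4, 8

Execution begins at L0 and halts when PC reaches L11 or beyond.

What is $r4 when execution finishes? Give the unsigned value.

[0] andi  $r1, $r3, 2  →  {$r0:0, $r1:2, $r2:2, $r3:2, $r4:9}
[1] add  $r3, $r0, $r2  →  {$r0:0, $r1:2, $r2:2, $r3:2, $r4:9}
[2] beq  $r0, $r2, L10  →  {$r0:0, $r1:2, $r2:2, $r3:2, $r4:9}  ⟨branch fallthrough⟩
[3] addi  $r2, $r3, 15  →  {$r0:0, $r1:2, $r2:17, $r3:2, $r4:9}
[4] add  $r2, $r1, $r4  →  {$r0:0, $r1:2, $r2:11, $r3:2, $r4:9}
[5] addi  $r3, $r2, 7  →  {$r0:0, $r1:2, $r2:11, $r3:18, $r4:9}
[6] slti  $r1, $r1, 3  →  {$r0:0, $r1:1, $r2:11, $r3:18, $r4:9}
[7] bne  $r4, $r2, L10  →  {$r0:0, $r1:1, $r2:11, $r3:18, $r4:9}  ⟨branch taken⟩
[8] or   $r4, $r2, $r2  →  {$r0:0, $r1:1, $r2:11, $r3:18, $r4:11}
[10] andi  $r1, $r4, 8  →  {$r0:0, $r1:8, $r2:11, $r3:18, $r4:11}

11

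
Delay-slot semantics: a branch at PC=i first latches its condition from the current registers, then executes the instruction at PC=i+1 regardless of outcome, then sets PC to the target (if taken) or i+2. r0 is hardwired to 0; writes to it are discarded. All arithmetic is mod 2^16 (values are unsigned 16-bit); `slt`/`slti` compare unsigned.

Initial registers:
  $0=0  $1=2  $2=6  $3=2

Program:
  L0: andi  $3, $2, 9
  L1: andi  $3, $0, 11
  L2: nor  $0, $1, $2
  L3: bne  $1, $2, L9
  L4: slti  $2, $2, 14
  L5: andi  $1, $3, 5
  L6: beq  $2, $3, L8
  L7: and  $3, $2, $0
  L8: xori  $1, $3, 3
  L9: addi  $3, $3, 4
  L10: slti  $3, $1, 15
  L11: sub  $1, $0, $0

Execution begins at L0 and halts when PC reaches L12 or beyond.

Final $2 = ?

  step pc=0: andi  $3, $2, 9  regs=(0,2,6,0)
  step pc=1: andi  $3, $0, 11  regs=(0,2,6,0)
  step pc=2: nor  $0, $1, $2  regs=(0,2,6,0)
  step pc=3: bne  $1, $2, L9  cond=T  regs=(0,2,6,0)
  step pc=4: slti  $2, $2, 14  regs=(0,2,1,0)
  step pc=9: addi  $3, $3, 4  regs=(0,2,1,4)
  step pc=10: slti  $3, $1, 15  regs=(0,2,1,1)
  step pc=11: sub  $1, $0, $0  regs=(0,0,1,1)

1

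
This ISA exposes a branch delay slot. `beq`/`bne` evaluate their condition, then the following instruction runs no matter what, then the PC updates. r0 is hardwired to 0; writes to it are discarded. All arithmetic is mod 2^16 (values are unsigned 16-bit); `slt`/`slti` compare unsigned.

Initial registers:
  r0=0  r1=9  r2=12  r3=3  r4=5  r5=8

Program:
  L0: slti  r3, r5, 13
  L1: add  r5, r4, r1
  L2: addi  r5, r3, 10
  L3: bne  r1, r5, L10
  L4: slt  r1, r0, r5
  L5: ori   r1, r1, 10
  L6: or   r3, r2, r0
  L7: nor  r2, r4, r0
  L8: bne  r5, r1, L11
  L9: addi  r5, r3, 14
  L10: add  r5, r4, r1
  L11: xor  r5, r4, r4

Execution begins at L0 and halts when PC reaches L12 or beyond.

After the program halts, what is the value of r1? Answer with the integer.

[0] slti  r3, r5, 13  →  {r0:0, r1:9, r2:12, r3:1, r4:5, r5:8}
[1] add  r5, r4, r1  →  {r0:0, r1:9, r2:12, r3:1, r4:5, r5:14}
[2] addi  r5, r3, 10  →  {r0:0, r1:9, r2:12, r3:1, r4:5, r5:11}
[3] bne  r1, r5, L10  →  {r0:0, r1:9, r2:12, r3:1, r4:5, r5:11}  ⟨branch taken⟩
[4] slt  r1, r0, r5  →  {r0:0, r1:1, r2:12, r3:1, r4:5, r5:11}
[10] add  r5, r4, r1  →  {r0:0, r1:1, r2:12, r3:1, r4:5, r5:6}
[11] xor  r5, r4, r4  →  {r0:0, r1:1, r2:12, r3:1, r4:5, r5:0}

1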